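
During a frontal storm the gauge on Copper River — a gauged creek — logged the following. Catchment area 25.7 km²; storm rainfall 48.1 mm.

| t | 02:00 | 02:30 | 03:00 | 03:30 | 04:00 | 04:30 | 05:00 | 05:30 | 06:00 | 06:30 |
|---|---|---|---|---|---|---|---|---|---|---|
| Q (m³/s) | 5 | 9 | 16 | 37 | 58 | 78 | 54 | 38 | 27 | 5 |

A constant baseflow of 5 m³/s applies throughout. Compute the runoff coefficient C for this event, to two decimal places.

ΣQ_DR = 277.0 m³/s; V = ΣQ_DR·Δt = 4.986 × 10^5 m³.
Runoff depth d = V / A = 19.40 mm.
C = d / P = 19.40 / 48.1 = 0.40.

C ≈ 0.40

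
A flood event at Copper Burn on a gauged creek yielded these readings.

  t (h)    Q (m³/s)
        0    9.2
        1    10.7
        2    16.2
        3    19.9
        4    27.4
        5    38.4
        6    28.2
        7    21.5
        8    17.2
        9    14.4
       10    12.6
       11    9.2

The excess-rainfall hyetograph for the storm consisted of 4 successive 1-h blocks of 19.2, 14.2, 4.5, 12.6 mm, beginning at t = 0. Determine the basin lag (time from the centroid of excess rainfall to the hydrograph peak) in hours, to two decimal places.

t_L ≈ 3.29 h

Centroid of excess rainfall: t_c = Σ P_i·t̄_i / ΣP_i = 1.7079 h (block centres at 0.5, 1.5, 2.5, 3.5 h).
Hydrograph peak occurs at t = 5 h, so basin lag t_L = 5 − 1.7079 = 3.29 h.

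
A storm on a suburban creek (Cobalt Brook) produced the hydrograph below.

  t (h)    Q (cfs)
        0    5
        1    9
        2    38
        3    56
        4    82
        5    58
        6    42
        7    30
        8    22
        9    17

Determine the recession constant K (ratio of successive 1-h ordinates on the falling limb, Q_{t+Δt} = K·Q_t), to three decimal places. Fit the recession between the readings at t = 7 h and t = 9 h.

K ≈ 0.753

Using the recession-limb readings at t = 7 h and t = 9 h: Q falls from 30 to 17 cfs over 2 intervals.
K = (Q₂/Q₁)^(1/2) = (17/30)^(1/2) = 0.753.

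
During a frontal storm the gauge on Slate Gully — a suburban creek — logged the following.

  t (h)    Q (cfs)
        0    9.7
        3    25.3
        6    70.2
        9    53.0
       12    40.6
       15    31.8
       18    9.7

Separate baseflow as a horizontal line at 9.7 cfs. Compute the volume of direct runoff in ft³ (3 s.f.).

V ≈ 1.86 × 10^6 ft³

Direct-runoff ordinates (Q − Q_b): 0.0, 15.6, 60.5, 43.3, 30.9, 22.1, 0.0 cfs.
ΣQ_DR = 172.4 cfs.
With Δt = 3 h = 10800 s, V = ΣQ_DR · Δt = 172.4 × 10800 = 1.86 × 10^6 ft³.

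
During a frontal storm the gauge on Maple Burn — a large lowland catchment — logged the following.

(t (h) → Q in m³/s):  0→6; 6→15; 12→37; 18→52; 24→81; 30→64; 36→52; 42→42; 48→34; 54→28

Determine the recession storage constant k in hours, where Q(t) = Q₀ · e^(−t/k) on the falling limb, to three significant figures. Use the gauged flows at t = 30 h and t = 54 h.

k ≈ 29.0 h

On the falling limb, Q drops from 64 to 28 m³/s between t = 30 h and t = 54 h (Δt = 24 h).
k = −Δt / ln(Q₂/Q₁) = −24 / ln(28/64) = 29.0 h.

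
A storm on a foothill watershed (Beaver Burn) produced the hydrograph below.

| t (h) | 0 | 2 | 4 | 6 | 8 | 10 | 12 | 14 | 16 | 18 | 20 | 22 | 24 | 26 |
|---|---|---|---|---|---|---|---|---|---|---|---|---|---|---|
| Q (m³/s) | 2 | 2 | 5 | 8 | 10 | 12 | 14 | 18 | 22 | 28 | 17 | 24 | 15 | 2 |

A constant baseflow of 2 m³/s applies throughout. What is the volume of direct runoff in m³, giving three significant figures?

Direct-runoff ordinates (Q − Q_b): 0.0, 0.0, 3.0, 6.0, 8.0, 10.0, 12.0, 16.0, 20.0, 26.0, 15.0, 22.0, 13.0, 0.0 m³/s.
ΣQ_DR = 151.0 m³/s.
With Δt = 2 h = 7200 s, V = ΣQ_DR · Δt = 151.0 × 7200 = 1.09 × 10^6 m³.

V ≈ 1.09 × 10^6 m³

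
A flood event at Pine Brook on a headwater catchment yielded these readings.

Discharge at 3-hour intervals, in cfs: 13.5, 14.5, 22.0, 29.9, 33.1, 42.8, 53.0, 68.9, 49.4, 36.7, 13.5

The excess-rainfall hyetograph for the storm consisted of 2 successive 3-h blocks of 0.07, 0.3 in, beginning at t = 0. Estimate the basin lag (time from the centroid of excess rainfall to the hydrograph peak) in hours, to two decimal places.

Centroid of excess rainfall: t_c = Σ P_i·t̄_i / ΣP_i = 3.9324 h (block centres at 1.5, 4.5 h).
Hydrograph peak occurs at t = 21 h, so basin lag t_L = 21 − 3.9324 = 17.07 h.

t_L ≈ 17.07 h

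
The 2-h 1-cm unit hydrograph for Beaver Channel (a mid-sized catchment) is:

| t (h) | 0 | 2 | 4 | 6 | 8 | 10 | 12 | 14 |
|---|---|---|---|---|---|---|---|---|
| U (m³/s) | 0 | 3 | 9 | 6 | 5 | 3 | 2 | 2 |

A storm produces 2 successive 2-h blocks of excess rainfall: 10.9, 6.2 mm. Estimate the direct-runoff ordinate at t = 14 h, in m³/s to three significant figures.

By discrete convolution, Q_j = Σ (P_i / 10 mm) · U_{j−i}.
At t = 14 h (j=7): Q = (10.9/10)·2 + (6.2/10)·2 = 3.42 m³/s.

Q ≈ 3.42 m³/s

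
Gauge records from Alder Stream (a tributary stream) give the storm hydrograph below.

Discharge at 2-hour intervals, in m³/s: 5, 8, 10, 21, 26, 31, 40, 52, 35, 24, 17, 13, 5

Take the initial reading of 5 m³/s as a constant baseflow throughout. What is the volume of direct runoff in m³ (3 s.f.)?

V ≈ 1.60 × 10^6 m³

Direct-runoff ordinates (Q − Q_b): 0.0, 3.0, 5.0, 16.0, 21.0, 26.0, 35.0, 47.0, 30.0, 19.0, 12.0, 8.0, 0.0 m³/s.
ΣQ_DR = 222.0 m³/s.
With Δt = 2 h = 7200 s, V = ΣQ_DR · Δt = 222.0 × 7200 = 1.60 × 10^6 m³.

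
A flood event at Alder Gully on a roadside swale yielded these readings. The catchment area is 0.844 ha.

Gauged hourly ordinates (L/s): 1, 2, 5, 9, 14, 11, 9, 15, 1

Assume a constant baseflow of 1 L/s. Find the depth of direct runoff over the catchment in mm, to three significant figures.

Direct runoff: 0.0, 1.0, 4.0, 8.0, 13.0, 10.0, 8.0, 14.0, 0.0 L/s; ΣQ_DR = 58.00 L/s.
V = ΣQ_DR · Δt = 58.00 × 3600 s = 2.088 × 10^5 L.
Over A = 0.844 ha, depth = V / A = 24.7 mm.

d ≈ 24.7 mm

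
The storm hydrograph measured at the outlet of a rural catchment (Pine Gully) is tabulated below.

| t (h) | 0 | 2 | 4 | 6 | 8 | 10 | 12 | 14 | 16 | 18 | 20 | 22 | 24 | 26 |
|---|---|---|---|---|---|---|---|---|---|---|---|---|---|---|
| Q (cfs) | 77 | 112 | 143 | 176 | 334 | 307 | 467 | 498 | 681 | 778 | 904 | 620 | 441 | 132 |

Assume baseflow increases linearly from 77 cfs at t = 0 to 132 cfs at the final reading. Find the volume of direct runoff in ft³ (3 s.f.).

V ≈ 3.03 × 10^7 ft³

Direct-runoff ordinates (Q − Q_b): 0.00, 30.77, 57.54, 86.31, 240.08, 208.85, 364.62, 391.38, 570.15, 662.92, 784.69, 496.46, 313.23, 0.00 cfs.
ΣQ_DR = 4207 cfs.
With Δt = 2 h = 7200 s, V = ΣQ_DR · Δt = 4207 × 7200 = 3.03 × 10^7 ft³.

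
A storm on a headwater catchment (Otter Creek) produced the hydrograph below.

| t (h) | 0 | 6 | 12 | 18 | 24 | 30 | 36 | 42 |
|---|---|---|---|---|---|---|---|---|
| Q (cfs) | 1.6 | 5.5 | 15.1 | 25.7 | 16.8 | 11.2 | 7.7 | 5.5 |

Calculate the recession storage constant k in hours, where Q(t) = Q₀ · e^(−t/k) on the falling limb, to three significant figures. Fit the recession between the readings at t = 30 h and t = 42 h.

On the falling limb, Q drops from 11.2 to 5.5 cfs between t = 30 h and t = 42 h (Δt = 12 h).
k = −Δt / ln(Q₂/Q₁) = −12 / ln(5.5/11.2) = 16.9 h.

k ≈ 16.9 h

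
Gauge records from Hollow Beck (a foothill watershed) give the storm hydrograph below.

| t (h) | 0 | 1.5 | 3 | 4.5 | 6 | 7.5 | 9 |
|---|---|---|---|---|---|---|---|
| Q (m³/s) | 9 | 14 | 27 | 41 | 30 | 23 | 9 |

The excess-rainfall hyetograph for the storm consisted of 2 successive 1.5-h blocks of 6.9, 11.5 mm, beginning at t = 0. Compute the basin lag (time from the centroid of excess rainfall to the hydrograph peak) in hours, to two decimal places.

Centroid of excess rainfall: t_c = Σ P_i·t̄_i / ΣP_i = 1.6875 h (block centres at 0.75, 2.25 h).
Hydrograph peak occurs at t = 4.5 h, so basin lag t_L = 4.5 − 1.6875 = 2.81 h.

t_L ≈ 2.81 h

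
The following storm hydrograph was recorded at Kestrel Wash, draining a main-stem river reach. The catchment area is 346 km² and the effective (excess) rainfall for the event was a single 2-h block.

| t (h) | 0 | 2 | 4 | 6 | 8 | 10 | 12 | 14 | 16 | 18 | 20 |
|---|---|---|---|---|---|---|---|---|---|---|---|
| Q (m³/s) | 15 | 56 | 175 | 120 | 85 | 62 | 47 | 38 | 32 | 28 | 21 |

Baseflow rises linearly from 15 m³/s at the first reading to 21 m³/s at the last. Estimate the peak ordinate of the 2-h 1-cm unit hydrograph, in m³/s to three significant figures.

U_p ≈ 159 m³/s

Direct runoff: 0.00, 40.40, 158.80, 103.20, 67.60, 44.00, 28.40, 18.80, 12.20, 7.60, 0.00 m³/s; ΣQ_DR = 481.0 m³/s, peak = 158.80 m³/s.
Runoff depth d = ΣQ_DR·Δt / A = 481.0 × 7200 / (346 km²) = 10.01 mm.
The 1-cm UH is the DRH scaled by (10 mm)/d, so U_p = 158.80 × 10/10.01 = 159 m³/s.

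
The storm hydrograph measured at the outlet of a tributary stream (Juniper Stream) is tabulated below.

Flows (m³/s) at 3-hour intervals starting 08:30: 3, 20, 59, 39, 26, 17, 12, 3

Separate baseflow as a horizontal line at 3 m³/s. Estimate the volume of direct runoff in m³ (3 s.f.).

Direct-runoff ordinates (Q − Q_b): 0.0, 17.0, 56.0, 36.0, 23.0, 14.0, 9.0, 0.0 m³/s.
ΣQ_DR = 155.0 m³/s.
With Δt = 3 h = 10800 s, V = ΣQ_DR · Δt = 155.0 × 10800 = 1.67 × 10^6 m³.

V ≈ 1.67 × 10^6 m³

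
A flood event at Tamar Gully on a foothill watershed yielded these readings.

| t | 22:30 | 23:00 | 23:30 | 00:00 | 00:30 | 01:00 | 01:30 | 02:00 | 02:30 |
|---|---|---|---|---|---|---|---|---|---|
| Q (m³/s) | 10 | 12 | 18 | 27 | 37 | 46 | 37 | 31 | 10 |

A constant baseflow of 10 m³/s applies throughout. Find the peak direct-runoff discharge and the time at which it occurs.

Subtracting baseflow gives direct-runoff ordinates: 0.0, 2.0, 8.0, 17.0, 27.0, 36.0, 27.0, 21.0, 0.0 m³/s.
The maximum is 36.0 m³/s, occurring at the reading for t = 01:00.

Q_p = 36.0 m³/s at t = 01:00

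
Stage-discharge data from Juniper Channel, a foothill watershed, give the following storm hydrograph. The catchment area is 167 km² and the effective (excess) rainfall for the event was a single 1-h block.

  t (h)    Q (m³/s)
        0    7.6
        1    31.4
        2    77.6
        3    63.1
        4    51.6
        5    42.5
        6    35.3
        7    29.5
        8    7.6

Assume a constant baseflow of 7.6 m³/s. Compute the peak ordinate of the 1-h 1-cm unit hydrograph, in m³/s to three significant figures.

Direct runoff: 0.0, 23.8, 70.0, 55.5, 44.0, 34.9, 27.7, 21.9, 0.0 m³/s; ΣQ_DR = 277.8 m³/s, peak = 70.0 m³/s.
Runoff depth d = ΣQ_DR·Δt / A = 277.8 × 3600 / (167 km²) = 5.989 mm.
The 1-cm UH is the DRH scaled by (10 mm)/d, so U_p = 70.0 × 10/5.989 = 117 m³/s.

U_p ≈ 117 m³/s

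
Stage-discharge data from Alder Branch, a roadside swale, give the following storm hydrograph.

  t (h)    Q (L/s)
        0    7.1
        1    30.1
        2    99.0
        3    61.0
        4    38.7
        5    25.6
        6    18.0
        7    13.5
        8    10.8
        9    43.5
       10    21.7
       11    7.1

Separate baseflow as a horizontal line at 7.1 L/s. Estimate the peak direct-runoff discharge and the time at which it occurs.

Q_p = 91.9 L/s at t = 2 h

Subtracting baseflow gives direct-runoff ordinates: 0.0, 23.0, 91.9, 53.9, 31.6, 18.5, 10.9, 6.4, 3.7, 36.4, 14.6, 0.0 L/s.
The maximum is 91.9 L/s, occurring at the reading for t = 2 h.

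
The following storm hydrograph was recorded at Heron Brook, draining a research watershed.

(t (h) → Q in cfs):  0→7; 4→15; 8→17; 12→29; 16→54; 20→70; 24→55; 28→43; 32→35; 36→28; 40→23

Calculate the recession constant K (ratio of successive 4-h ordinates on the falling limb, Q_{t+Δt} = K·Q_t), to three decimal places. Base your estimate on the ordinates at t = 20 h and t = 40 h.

K ≈ 0.800

Using the recession-limb readings at t = 20 h and t = 40 h: Q falls from 70 to 23 cfs over 5 intervals.
K = (Q₂/Q₁)^(1/5) = (23/70)^(1/5) = 0.800.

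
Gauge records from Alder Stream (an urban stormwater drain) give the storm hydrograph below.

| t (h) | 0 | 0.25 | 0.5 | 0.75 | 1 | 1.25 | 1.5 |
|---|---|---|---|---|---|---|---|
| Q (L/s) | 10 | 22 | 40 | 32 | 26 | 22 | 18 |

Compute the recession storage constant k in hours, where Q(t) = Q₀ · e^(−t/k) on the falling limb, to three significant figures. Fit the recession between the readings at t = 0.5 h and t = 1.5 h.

On the falling limb, Q drops from 40 to 18 L/s between t = 0.5 h and t = 1.5 h (Δt = 1 h).
k = −Δt / ln(Q₂/Q₁) = −1 / ln(18/40) = 1.25 h.

k ≈ 1.25 h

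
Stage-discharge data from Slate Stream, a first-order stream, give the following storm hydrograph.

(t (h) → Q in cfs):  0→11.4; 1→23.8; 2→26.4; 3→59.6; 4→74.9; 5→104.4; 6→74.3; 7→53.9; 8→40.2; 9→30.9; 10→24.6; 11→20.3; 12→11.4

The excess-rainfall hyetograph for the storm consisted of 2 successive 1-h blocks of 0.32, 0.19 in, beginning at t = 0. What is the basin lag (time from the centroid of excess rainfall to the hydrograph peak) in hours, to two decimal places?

Centroid of excess rainfall: t_c = Σ P_i·t̄_i / ΣP_i = 0.8725 h (block centres at 0.5, 1.5 h).
Hydrograph peak occurs at t = 5 h, so basin lag t_L = 5 − 0.8725 = 4.13 h.

t_L ≈ 4.13 h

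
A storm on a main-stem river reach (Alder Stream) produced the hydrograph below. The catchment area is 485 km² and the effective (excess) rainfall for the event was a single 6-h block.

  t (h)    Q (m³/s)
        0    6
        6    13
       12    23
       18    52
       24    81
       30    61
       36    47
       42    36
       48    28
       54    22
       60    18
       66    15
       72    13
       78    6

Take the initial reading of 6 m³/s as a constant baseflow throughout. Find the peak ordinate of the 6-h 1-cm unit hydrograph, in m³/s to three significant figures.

Direct runoff: 0.0, 7.0, 17.0, 46.0, 75.0, 55.0, 41.0, 30.0, 22.0, 16.0, 12.0, 9.0, 7.0, 0.0 m³/s; ΣQ_DR = 337.0 m³/s, peak = 75.0 m³/s.
Runoff depth d = ΣQ_DR·Δt / A = 337.0 × 21600 / (485 km²) = 15.01 mm.
The 1-cm UH is the DRH scaled by (10 mm)/d, so U_p = 75.0 × 10/15.01 = 50.0 m³/s.

U_p ≈ 50.0 m³/s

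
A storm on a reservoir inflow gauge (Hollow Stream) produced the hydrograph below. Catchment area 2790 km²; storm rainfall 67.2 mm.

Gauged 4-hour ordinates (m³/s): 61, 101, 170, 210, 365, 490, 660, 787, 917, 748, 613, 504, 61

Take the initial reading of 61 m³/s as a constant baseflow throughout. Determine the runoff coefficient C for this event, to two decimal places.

ΣQ_DR = 4894 m³/s; V = ΣQ_DR·Δt = 7.047 × 10^7 m³.
Runoff depth d = V / A = 25.26 mm.
C = d / P = 25.26 / 67.2 = 0.38.

C ≈ 0.38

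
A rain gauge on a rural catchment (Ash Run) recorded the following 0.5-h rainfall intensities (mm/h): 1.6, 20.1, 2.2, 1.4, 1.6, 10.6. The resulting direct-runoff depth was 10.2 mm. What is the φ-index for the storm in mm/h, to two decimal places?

φ ≈ 5.15 mm/h

Only the 2 blocks with intensity above φ contribute runoff: 20.1, 10.6 mm/h.
Σ(I−φ)·Δt = d  ⇒  (20.1+10.6 − 2φ)·0.5 = 10.2
φ = (30.70 − 10.2/0.5) / 2 = 5.15 mm/h.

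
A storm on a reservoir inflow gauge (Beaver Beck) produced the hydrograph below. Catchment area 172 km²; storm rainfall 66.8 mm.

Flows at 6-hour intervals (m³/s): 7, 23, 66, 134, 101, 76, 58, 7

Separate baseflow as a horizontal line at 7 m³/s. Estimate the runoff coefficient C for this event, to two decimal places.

ΣQ_DR = 416.0 m³/s; V = ΣQ_DR·Δt = 8.986 × 10^6 m³.
Runoff depth d = V / A = 52.24 mm.
C = d / P = 52.24 / 66.8 = 0.78.

C ≈ 0.78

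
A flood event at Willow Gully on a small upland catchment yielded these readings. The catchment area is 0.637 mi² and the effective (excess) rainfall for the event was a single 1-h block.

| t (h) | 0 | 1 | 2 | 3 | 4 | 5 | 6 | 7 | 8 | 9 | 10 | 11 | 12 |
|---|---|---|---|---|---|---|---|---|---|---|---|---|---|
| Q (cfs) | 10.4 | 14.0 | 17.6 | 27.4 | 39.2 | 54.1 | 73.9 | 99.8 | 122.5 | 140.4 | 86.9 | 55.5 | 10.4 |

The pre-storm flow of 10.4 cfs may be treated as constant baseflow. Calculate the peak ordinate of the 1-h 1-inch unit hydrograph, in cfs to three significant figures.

U_p ≈ 86.6 cfs

Direct runoff: 0.0, 3.6, 7.2, 17.0, 28.8, 43.7, 63.5, 89.4, 112.1, 130.0, 76.5, 45.1, 0.0 cfs; ΣQ_DR = 616.9 cfs, peak = 130.0 cfs.
Runoff depth d = ΣQ_DR·Δt / A = 616.9 × 3600 / (0.637 mi²) = 1.501 in.
The 1-inch UH is the DRH scaled by (1 in)/d, so U_p = 130.0 × 1/1.501 = 86.6 cfs.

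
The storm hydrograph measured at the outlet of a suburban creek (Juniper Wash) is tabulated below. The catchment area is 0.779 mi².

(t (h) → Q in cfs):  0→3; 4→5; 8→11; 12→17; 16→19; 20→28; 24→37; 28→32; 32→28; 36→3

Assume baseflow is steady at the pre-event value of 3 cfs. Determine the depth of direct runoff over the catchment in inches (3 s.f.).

Direct runoff: 0.0, 2.0, 8.0, 14.0, 16.0, 25.0, 34.0, 29.0, 25.0, 0.0 cfs; ΣQ_DR = 153.0 cfs.
V = ΣQ_DR · Δt = 153.0 × 14400 s = 2.203 × 10^6 ft³.
Over A = 0.779 mi², depth = V / A = 1.22 in.

d ≈ 1.22 in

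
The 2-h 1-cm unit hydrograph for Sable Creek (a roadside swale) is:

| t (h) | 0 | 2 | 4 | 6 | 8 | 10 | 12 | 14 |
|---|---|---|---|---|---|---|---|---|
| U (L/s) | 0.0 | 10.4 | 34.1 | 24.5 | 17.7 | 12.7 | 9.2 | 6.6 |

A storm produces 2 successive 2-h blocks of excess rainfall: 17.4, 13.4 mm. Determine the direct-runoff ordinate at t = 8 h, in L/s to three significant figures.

By discrete convolution, Q_j = Σ (P_i / 10 mm) · U_{j−i}.
At t = 8 h (j=4): Q = (17.4/10)·17.7 + (13.4/10)·24.5 = 63.6 L/s.

Q ≈ 63.6 L/s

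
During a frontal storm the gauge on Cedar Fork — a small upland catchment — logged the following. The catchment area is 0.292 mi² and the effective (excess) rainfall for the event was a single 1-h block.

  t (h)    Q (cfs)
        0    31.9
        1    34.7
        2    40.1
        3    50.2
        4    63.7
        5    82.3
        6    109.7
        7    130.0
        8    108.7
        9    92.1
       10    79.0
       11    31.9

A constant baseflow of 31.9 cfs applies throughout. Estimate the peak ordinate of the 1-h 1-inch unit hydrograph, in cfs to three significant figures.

U_p ≈ 39.2 cfs

Direct runoff: 0.0, 2.8, 8.2, 18.3, 31.8, 50.4, 77.8, 98.1, 76.8, 60.2, 47.1, 0.0 cfs; ΣQ_DR = 471.5 cfs, peak = 98.1 cfs.
Runoff depth d = ΣQ_DR·Δt / A = 471.5 × 3600 / (0.292 mi²) = 2.502 in.
The 1-inch UH is the DRH scaled by (1 in)/d, so U_p = 98.1 × 1/2.502 = 39.2 cfs.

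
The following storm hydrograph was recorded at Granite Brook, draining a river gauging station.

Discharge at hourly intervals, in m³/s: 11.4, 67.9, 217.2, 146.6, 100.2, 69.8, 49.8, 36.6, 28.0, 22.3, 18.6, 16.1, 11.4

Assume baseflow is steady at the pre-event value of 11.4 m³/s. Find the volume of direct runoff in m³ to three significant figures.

Direct-runoff ordinates (Q − Q_b): 0.0, 56.5, 205.8, 135.2, 88.8, 58.4, 38.4, 25.2, 16.6, 10.9, 7.2, 4.7, 0.0 m³/s.
ΣQ_DR = 647.7 m³/s.
With Δt = 1 h = 3600 s, V = ΣQ_DR · Δt = 647.7 × 3600 = 2.33 × 10^6 m³.

V ≈ 2.33 × 10^6 m³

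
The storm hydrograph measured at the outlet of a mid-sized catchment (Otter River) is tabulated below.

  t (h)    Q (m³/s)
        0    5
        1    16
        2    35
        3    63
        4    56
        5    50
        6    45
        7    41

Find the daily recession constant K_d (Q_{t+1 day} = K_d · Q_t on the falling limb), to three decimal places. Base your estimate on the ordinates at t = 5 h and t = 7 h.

Between t = 5 h and t = 7 h the flow falls from 50 to 41 m³/s over 2×1 h = 2 h.
Per-interval ratio K = (41/50)^(1/2) = 0.9055; K_d = K^(24/1) = 0.092.

K_d ≈ 0.092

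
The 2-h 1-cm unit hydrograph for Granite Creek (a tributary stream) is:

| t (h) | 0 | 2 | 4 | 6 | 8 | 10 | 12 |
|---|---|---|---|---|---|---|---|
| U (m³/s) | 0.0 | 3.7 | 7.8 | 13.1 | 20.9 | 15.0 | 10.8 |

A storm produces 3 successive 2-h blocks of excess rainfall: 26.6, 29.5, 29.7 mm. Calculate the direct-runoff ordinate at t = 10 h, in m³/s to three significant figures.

By discrete convolution, Q_j = Σ (P_i / 10 mm) · U_{j−i}.
At t = 10 h (j=5): Q = (26.6/10)·15.0 + (29.5/10)·20.9 + (29.7/10)·13.1 = 140 m³/s.

Q ≈ 140 m³/s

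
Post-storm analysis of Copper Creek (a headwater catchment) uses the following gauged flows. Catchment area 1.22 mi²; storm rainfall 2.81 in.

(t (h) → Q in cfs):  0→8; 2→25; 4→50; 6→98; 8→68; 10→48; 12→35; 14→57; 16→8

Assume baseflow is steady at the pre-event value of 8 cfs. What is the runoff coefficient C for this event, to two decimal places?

ΣQ_DR = 325.0 cfs; V = ΣQ_DR·Δt = 2.340 × 10^6 ft³.
Runoff depth d = V / A = 0.8256 in.
C = d / P = 0.8256 / 2.81 = 0.29.

C ≈ 0.29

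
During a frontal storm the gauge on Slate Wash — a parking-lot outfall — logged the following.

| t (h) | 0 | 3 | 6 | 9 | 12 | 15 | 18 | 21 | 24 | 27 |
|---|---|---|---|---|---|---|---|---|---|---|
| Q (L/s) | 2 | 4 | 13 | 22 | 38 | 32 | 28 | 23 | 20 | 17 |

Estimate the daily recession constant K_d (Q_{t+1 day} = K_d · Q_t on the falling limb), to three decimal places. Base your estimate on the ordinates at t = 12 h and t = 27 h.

K_d ≈ 0.276

Between t = 12 h and t = 27 h the flow falls from 38 to 17 L/s over 5×3 h = 15 h.
Per-interval ratio K = (17/38)^(1/5) = 0.8514; K_d = K^(24/3) = 0.276.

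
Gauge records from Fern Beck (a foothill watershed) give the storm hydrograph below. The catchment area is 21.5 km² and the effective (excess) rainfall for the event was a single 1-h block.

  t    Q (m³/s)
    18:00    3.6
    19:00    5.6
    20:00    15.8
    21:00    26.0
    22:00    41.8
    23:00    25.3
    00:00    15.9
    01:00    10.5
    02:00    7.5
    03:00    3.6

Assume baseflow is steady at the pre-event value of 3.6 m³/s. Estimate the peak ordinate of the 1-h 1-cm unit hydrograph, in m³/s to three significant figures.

U_p ≈ 19.1 m³/s

Direct runoff: 0.0, 2.0, 12.2, 22.4, 38.2, 21.7, 12.3, 6.9, 3.9, 0.0 m³/s; ΣQ_DR = 119.6 m³/s, peak = 38.2 m³/s.
Runoff depth d = ΣQ_DR·Δt / A = 119.6 × 3600 / (21.5 km²) = 20.03 mm.
The 1-cm UH is the DRH scaled by (10 mm)/d, so U_p = 38.2 × 10/20.03 = 19.1 m³/s.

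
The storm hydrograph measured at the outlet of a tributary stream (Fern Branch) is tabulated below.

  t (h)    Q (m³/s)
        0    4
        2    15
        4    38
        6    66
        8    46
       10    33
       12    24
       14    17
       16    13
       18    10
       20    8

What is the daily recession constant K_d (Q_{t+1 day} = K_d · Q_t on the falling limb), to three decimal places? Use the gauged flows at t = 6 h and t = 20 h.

K_d ≈ 0.027

Between t = 6 h and t = 20 h the flow falls from 66 to 8 m³/s over 7×2 h = 14 h.
Per-interval ratio K = (8/66)^(1/7) = 0.7397; K_d = K^(24/2) = 0.027.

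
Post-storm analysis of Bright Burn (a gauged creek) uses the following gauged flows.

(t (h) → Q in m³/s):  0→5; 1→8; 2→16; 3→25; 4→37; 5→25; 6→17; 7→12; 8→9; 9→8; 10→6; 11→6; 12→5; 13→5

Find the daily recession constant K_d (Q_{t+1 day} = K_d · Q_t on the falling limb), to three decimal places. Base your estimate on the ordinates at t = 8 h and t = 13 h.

Between t = 8 h and t = 13 h the flow falls from 9 to 5 m³/s over 5×1 h = 5 h.
Per-interval ratio K = (5/9)^(1/5) = 0.8891; K_d = K^(24/1) = 0.060.

K_d ≈ 0.060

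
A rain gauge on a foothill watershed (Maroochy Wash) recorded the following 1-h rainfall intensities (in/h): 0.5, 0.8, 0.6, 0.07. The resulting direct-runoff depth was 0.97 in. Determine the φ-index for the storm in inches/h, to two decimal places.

Only the 3 blocks with intensity above φ contribute runoff: 0.5, 0.8, 0.6 in/h.
Σ(I−φ)·Δt = d  ⇒  (0.5+0.8+0.6 − 3φ)·1 = 0.97
φ = (1.900 − 0.97/1) / 3 = 0.31 in/h.

φ ≈ 0.31 in/h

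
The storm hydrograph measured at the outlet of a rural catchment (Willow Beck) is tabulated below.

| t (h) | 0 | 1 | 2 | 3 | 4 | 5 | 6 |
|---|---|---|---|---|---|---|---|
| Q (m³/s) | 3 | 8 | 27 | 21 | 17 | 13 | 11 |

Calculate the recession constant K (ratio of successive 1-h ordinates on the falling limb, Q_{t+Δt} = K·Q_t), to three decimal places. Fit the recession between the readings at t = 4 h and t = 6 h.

K ≈ 0.804

Using the recession-limb readings at t = 4 h and t = 6 h: Q falls from 17 to 11 m³/s over 2 intervals.
K = (Q₂/Q₁)^(1/2) = (11/17)^(1/2) = 0.804.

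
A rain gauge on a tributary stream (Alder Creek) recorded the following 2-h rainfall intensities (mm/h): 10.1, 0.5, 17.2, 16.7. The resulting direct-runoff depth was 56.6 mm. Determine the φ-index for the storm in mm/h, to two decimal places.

φ ≈ 5.23 mm/h

Only the 3 blocks with intensity above φ contribute runoff: 10.1, 17.2, 16.7 mm/h.
Σ(I−φ)·Δt = d  ⇒  (10.1+17.2+16.7 − 3φ)·2 = 56.6
φ = (44.00 − 56.6/2) / 3 = 5.23 mm/h.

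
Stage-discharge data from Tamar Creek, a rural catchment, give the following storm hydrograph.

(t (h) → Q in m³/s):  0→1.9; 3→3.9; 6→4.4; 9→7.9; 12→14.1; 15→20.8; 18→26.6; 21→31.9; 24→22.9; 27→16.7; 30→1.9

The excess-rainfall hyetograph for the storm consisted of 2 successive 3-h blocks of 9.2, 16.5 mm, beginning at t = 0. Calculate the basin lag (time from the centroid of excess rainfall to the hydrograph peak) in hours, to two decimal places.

Centroid of excess rainfall: t_c = Σ P_i·t̄_i / ΣP_i = 3.4261 h (block centres at 1.5, 4.5 h).
Hydrograph peak occurs at t = 21 h, so basin lag t_L = 21 − 3.4261 = 17.57 h.

t_L ≈ 17.57 h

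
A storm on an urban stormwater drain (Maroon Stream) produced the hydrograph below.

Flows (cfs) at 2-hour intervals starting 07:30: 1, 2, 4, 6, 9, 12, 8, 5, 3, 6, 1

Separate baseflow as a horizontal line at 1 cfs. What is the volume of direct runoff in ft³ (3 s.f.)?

Direct-runoff ordinates (Q − Q_b): 0.0, 1.0, 3.0, 5.0, 8.0, 11.0, 7.0, 4.0, 2.0, 5.0, 0.0 cfs.
ΣQ_DR = 46.00 cfs.
With Δt = 2 h = 7200 s, V = ΣQ_DR · Δt = 46.00 × 7200 = 3.31 × 10^5 ft³.

V ≈ 3.31 × 10^5 ft³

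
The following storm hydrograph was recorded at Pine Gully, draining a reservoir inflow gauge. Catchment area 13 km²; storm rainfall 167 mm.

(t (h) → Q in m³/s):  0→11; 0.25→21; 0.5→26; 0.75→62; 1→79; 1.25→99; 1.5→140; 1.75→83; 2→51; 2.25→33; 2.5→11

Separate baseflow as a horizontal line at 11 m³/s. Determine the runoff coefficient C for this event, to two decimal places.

ΣQ_DR = 495.0 m³/s; V = ΣQ_DR·Δt = 4.455 × 10^5 m³.
Runoff depth d = V / A = 34.27 mm.
C = d / P = 34.27 / 167 = 0.21.

C ≈ 0.21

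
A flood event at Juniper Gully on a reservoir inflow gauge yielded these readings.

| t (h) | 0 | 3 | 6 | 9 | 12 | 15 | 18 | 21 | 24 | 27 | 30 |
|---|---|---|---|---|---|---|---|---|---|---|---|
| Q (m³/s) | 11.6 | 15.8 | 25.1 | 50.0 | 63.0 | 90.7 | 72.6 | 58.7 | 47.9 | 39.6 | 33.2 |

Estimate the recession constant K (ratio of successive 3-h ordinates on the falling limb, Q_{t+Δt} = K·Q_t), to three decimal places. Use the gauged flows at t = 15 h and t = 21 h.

K ≈ 0.804

Using the recession-limb readings at t = 15 h and t = 21 h: Q falls from 90.7 to 58.7 m³/s over 2 intervals.
K = (Q₂/Q₁)^(1/2) = (58.7/90.7)^(1/2) = 0.804.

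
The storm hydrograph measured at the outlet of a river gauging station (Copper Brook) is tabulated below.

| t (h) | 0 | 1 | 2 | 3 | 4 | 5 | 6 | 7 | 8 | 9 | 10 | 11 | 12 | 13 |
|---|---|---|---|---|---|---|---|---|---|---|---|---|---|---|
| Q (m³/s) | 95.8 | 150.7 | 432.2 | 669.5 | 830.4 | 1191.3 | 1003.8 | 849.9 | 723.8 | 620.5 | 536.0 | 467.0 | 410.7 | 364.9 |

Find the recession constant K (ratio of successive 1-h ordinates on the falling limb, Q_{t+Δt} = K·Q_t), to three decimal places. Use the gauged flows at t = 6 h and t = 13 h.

K ≈ 0.865

Using the recession-limb readings at t = 6 h and t = 13 h: Q falls from 1003.8 to 364.9 m³/s over 7 intervals.
K = (Q₂/Q₁)^(1/7) = (364.9/1003.8)^(1/7) = 0.865.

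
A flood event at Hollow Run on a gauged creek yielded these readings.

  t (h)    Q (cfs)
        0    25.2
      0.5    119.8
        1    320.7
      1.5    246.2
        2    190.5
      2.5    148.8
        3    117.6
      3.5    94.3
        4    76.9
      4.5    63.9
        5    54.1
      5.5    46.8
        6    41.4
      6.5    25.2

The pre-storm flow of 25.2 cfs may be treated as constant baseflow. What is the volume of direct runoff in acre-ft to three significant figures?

V ≈ 50.4 acre-ft

Direct-runoff ordinates (Q − Q_b): 0.0, 94.6, 295.5, 221.0, 165.3, 123.6, 92.4, 69.1, 51.7, 38.7, 28.9, 21.6, 16.2, 0.0 cfs.
ΣQ_DR = 1219 cfs.
With Δt = 0.5 h = 1800 s, V = ΣQ_DR · Δt = 1219 × 1800 = 2.19 × 10^6 ft³ = 50.4 acre-ft.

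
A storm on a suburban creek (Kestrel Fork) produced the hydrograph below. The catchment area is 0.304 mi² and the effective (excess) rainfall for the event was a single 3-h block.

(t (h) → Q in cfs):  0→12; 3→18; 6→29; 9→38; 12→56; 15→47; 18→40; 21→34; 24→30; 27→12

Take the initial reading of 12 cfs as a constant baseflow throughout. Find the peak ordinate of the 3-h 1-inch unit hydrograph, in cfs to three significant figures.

Direct runoff: 0.0, 6.0, 17.0, 26.0, 44.0, 35.0, 28.0, 22.0, 18.0, 0.0 cfs; ΣQ_DR = 196.0 cfs, peak = 44.0 cfs.
Runoff depth d = ΣQ_DR·Δt / A = 196.0 × 10800 / (0.304 mi²) = 2.997 in.
The 1-inch UH is the DRH scaled by (1 in)/d, so U_p = 44.0 × 1/2.997 = 14.7 cfs.

U_p ≈ 14.7 cfs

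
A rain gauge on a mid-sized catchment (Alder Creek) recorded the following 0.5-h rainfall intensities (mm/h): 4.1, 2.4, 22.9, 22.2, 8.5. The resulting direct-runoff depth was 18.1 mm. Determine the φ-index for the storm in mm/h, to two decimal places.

Only the 3 blocks with intensity above φ contribute runoff: 22.9, 22.2, 8.5 mm/h.
Σ(I−φ)·Δt = d  ⇒  (22.9+22.2+8.5 − 3φ)·0.5 = 18.1
φ = (53.60 − 18.1/0.5) / 3 = 5.80 mm/h.

φ ≈ 5.80 mm/h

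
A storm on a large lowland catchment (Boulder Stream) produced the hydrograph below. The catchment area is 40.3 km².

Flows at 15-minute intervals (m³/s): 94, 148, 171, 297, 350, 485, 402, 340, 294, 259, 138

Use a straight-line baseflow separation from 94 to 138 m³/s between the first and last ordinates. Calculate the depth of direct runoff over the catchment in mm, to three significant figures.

Direct runoff: 0.00, 49.60, 68.20, 189.80, 238.40, 369.00, 281.60, 215.20, 164.80, 125.40, 0.00 m³/s; ΣQ_DR = 1702 m³/s.
V = ΣQ_DR · Δt = 1702 × 900 s = 1.532 × 10^6 m³.
Over A = 40.3 km², depth = V / A = 38.0 mm.

d ≈ 38.0 mm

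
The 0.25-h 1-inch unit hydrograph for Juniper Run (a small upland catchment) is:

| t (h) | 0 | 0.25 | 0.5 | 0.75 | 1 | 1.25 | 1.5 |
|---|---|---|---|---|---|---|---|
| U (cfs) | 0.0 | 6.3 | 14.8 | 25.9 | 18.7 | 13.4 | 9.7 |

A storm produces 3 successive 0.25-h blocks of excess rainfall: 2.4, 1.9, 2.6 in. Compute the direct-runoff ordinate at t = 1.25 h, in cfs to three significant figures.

By discrete convolution, Q_j = Σ (P_i / 1 in) · U_{j−i}.
At t = 1.25 h (j=5): Q = (2.4/1)·13.4 + (1.9/1)·18.7 + (2.6/1)·25.9 = 135 cfs.

Q ≈ 135 cfs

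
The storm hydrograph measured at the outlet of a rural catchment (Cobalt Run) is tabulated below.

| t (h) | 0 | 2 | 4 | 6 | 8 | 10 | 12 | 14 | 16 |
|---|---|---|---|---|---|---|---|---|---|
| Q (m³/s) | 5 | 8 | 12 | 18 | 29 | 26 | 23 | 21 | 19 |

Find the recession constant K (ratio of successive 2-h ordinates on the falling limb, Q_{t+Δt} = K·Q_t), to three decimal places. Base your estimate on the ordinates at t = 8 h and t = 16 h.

K ≈ 0.900

Using the recession-limb readings at t = 8 h and t = 16 h: Q falls from 29 to 19 m³/s over 4 intervals.
K = (Q₂/Q₁)^(1/4) = (19/29)^(1/4) = 0.900.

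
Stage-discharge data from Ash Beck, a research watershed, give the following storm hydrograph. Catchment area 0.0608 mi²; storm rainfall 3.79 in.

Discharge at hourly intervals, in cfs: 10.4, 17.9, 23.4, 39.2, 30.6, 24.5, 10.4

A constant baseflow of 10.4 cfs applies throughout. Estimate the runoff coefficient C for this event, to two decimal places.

ΣQ_DR = 83.60 cfs; V = ΣQ_DR·Δt = 3.010 × 10^5 ft³.
Runoff depth d = V / A = 2.131 in.
C = d / P = 2.131 / 3.79 = 0.56.

C ≈ 0.56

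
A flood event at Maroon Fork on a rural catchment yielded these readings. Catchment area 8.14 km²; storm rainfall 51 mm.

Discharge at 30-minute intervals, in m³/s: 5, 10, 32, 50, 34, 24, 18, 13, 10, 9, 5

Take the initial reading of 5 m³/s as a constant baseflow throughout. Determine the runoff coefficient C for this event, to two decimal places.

ΣQ_DR = 155.0 m³/s; V = ΣQ_DR·Δt = 2.790 × 10^5 m³.
Runoff depth d = V / A = 34.28 mm.
C = d / P = 34.28 / 51 = 0.67.

C ≈ 0.67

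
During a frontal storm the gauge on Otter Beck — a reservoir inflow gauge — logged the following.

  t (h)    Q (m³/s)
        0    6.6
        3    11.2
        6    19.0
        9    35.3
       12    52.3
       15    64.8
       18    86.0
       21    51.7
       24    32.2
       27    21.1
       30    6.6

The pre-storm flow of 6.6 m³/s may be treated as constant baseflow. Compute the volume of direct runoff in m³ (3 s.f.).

Direct-runoff ordinates (Q − Q_b): 0.0, 4.6, 12.4, 28.7, 45.7, 58.2, 79.4, 45.1, 25.6, 14.5, 0.0 m³/s.
ΣQ_DR = 314.2 m³/s.
With Δt = 3 h = 10800 s, V = ΣQ_DR · Δt = 314.2 × 10800 = 3.39 × 10^6 m³.

V ≈ 3.39 × 10^6 m³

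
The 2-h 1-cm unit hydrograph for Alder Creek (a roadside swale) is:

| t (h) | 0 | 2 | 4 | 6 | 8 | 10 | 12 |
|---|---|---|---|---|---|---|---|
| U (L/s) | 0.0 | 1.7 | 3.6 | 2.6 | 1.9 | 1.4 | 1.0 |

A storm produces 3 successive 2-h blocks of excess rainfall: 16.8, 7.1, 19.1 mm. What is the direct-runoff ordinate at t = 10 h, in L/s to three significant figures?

By discrete convolution, Q_j = Σ (P_i / 10 mm) · U_{j−i}.
At t = 10 h (j=5): Q = (16.8/10)·1.4 + (7.1/10)·1.9 + (19.1/10)·2.6 = 8.67 L/s.

Q ≈ 8.67 L/s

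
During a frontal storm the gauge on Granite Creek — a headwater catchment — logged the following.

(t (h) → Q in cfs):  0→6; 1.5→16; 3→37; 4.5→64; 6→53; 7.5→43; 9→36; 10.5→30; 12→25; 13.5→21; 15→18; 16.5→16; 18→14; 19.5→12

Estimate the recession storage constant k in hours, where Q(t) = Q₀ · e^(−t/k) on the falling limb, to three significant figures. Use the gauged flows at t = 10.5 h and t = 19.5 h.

On the falling limb, Q drops from 30 to 12 cfs between t = 10.5 h and t = 19.5 h (Δt = 9 h).
k = −Δt / ln(Q₂/Q₁) = −9 / ln(12/30) = 9.82 h.

k ≈ 9.82 h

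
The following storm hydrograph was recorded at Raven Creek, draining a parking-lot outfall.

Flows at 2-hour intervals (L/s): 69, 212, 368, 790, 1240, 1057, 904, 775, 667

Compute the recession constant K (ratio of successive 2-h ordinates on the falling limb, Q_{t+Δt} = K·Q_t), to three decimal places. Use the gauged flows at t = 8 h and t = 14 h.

Using the recession-limb readings at t = 8 h and t = 14 h: Q falls from 1240 to 775 L/s over 3 intervals.
K = (Q₂/Q₁)^(1/3) = (775/1240)^(1/3) = 0.855.

K ≈ 0.855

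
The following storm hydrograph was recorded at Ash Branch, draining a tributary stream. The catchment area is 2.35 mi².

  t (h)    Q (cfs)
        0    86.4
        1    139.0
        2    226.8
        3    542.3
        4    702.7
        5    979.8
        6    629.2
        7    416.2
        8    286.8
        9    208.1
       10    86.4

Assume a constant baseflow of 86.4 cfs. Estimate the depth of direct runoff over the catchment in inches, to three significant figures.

d ≈ 2.21 in

Direct runoff: 0.0, 52.6, 140.4, 455.9, 616.3, 893.4, 542.8, 329.8, 200.4, 121.7, 0.0 cfs; ΣQ_DR = 3353 cfs.
V = ΣQ_DR · Δt = 3353 × 3600 s = 1.207 × 10^7 ft³.
Over A = 2.35 mi², depth = V / A = 2.21 in.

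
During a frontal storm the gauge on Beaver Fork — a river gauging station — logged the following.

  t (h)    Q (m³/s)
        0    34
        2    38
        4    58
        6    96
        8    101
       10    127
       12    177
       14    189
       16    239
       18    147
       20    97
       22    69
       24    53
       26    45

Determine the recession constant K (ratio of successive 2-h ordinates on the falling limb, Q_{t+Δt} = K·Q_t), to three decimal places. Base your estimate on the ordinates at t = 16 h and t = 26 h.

Using the recession-limb readings at t = 16 h and t = 26 h: Q falls from 239 to 45 m³/s over 5 intervals.
K = (Q₂/Q₁)^(1/5) = (45/239)^(1/5) = 0.716.

K ≈ 0.716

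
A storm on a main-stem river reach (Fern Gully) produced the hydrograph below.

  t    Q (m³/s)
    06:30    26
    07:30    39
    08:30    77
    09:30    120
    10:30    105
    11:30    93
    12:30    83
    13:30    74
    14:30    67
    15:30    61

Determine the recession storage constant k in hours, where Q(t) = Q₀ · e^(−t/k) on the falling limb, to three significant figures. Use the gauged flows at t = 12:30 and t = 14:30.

k ≈ 9.34 h

On the falling limb, Q drops from 83 to 67 m³/s between t = 12:30 and t = 14:30 (Δt = 2 h).
k = −Δt / ln(Q₂/Q₁) = −2 / ln(67/83) = 9.34 h.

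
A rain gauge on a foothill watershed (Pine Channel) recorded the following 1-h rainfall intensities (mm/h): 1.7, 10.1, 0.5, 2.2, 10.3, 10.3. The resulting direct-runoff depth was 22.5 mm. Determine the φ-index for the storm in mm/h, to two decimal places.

φ ≈ 2.73 mm/h

Only the 3 blocks with intensity above φ contribute runoff: 10.1, 10.3, 10.3 mm/h.
Σ(I−φ)·Δt = d  ⇒  (10.1+10.3+10.3 − 3φ)·1 = 22.5
φ = (30.70 − 22.5/1) / 3 = 2.73 mm/h.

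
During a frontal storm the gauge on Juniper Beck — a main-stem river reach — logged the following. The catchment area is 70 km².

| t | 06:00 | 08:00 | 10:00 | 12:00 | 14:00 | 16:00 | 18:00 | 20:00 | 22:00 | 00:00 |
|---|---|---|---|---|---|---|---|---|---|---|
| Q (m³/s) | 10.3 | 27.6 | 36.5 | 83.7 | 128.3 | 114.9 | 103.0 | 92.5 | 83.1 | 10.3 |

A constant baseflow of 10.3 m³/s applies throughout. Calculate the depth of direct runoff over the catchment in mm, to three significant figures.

d ≈ 60.4 mm

Direct runoff: 0.0, 17.3, 26.2, 73.4, 118.0, 104.6, 92.7, 82.2, 72.8, 0.0 m³/s; ΣQ_DR = 587.2 m³/s.
V = ΣQ_DR · Δt = 587.2 × 7200 s = 4.228 × 10^6 m³.
Over A = 70 km², depth = V / A = 60.4 mm.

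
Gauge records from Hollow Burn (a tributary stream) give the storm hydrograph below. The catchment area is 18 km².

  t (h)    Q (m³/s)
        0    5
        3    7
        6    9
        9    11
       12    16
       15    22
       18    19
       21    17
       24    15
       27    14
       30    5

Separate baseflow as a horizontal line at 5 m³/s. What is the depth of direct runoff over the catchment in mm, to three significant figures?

d ≈ 51.0 mm

Direct runoff: 0.0, 2.0, 4.0, 6.0, 11.0, 17.0, 14.0, 12.0, 10.0, 9.0, 0.0 m³/s; ΣQ_DR = 85.00 m³/s.
V = ΣQ_DR · Δt = 85.00 × 10800 s = 9.180 × 10^5 m³.
Over A = 18 km², depth = V / A = 51.0 mm.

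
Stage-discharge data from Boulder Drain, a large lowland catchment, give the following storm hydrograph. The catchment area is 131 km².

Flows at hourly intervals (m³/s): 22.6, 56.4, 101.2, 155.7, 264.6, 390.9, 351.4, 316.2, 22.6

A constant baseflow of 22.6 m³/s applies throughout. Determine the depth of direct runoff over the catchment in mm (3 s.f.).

Direct runoff: 0.0, 33.8, 78.6, 133.1, 242.0, 368.3, 328.8, 293.6, 0.0 m³/s; ΣQ_DR = 1478 m³/s.
V = ΣQ_DR · Δt = 1478 × 3600 s = 5.322 × 10^6 m³.
Over A = 131 km², depth = V / A = 40.6 mm.

d ≈ 40.6 mm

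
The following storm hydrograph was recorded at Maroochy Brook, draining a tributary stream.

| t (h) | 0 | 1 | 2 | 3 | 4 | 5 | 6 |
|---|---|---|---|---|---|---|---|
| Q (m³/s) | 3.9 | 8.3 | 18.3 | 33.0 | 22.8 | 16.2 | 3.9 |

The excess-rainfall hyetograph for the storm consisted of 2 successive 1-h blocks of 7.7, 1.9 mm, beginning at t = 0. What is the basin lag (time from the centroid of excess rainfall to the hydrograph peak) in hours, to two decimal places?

Centroid of excess rainfall: t_c = Σ P_i·t̄_i / ΣP_i = 0.6979 h (block centres at 0.5, 1.5 h).
Hydrograph peak occurs at t = 3 h, so basin lag t_L = 3 − 0.6979 = 2.30 h.

t_L ≈ 2.30 h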